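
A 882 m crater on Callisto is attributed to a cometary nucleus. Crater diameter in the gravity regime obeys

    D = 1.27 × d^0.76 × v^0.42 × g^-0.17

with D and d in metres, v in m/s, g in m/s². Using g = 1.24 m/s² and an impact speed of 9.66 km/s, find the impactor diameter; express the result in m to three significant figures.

d ≈ 36.1 m

Rearranging for d: d = [D / (1.27 · 9660^0.42 · 1.24^-0.17)]^(1/0.76).
9660^0.42 = 47.17
1.24^-0.17 = 0.9641
Denominator = 1.27 × 47.17 × 0.9641 = 57.76
D / 57.76 = 882 / 57.76 = 15.27
d = 15.27^(1/0.76) = 15.27^1.3158 = 36.12 m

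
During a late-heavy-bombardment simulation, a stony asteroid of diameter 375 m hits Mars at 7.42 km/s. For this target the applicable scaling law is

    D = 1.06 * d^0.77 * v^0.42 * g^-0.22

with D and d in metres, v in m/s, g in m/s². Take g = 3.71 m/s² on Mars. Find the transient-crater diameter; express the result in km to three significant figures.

In SI units: v = 7420 m/s.
d^0.77 = 375^0.77 = 95.94
v^0.42 = 7420^0.42 = 42.22
g^-0.22 = 3.71^-0.22 = 0.7494
D = 1.06 × 95.94 × 42.22 × 0.7494 = 3218 m
   = 3.218 km

D ≈ 3.22 km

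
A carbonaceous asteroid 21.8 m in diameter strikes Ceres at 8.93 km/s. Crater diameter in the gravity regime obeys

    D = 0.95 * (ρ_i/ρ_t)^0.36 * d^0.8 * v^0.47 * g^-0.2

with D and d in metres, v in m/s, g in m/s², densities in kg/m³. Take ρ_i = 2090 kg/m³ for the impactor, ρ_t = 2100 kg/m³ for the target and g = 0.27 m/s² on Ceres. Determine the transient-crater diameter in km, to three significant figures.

In SI units: v = 8930 m/s.
(ρ_i/ρ_t)^0.36 = (2090/2100)^0.36 = 0.9983
d^0.8 = 21.8^0.8 = 11.77
v^0.47 = 8930^0.47 = 71.93
g^-0.2 = 0.27^-0.2 = 1.299
D = 0.95 × 0.9983 × 11.77 × 71.93 × 1.299 = 1043 m
   = 1.043 km

D ≈ 1.04 km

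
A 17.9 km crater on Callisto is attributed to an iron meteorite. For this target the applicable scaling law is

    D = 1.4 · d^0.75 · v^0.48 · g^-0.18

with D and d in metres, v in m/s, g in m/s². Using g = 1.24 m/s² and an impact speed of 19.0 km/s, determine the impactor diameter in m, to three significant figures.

Rearranging for d: d = [D / (1.4 · 19000^0.48 · 1.24^-0.18)]^(1/0.75).
D = 17900 m.
19000^0.48 = 113.2
1.24^-0.18 = 0.9620
Denominator = 1.4 × 113.2 × 0.9620 = 152.5
D / 152.5 = 17900 / 152.5 = 117.4
d = 117.4^(1/0.75) = 117.4^1.3333 = 574.8 m

d ≈ 575 m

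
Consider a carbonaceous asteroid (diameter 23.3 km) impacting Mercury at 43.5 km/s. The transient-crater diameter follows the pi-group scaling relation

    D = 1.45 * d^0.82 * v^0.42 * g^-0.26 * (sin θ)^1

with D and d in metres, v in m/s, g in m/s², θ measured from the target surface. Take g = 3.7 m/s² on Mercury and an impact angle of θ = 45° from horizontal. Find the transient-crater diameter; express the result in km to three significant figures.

In SI units: d = 23300 m, v = 43500 m/s.
d^0.82 = 23300^0.82 = 3813
v^0.42 = 43500^0.42 = 88.75
g^-0.26 = 3.7^-0.26 = 0.7117
(sin 45°)^1 = 0.7071^1 = 0.7071
D = 1.45 × 3813 × 88.75 × 0.7117 × 0.7071 = 2.469 × 10^5 m
   = 246.9 km

D ≈ 247 km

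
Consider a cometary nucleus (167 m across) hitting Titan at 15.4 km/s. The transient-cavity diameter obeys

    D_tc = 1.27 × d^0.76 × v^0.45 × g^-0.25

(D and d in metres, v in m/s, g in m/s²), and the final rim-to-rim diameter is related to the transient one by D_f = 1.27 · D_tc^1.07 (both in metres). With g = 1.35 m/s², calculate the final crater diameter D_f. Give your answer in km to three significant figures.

D_f ≈ 10.1 km

v = 15400 m/s.
d^0.76 = 167^0.76 = 48.90
v^0.45 = 15400^0.45 = 76.63
g^-0.25 = 1.35^-0.25 = 0.9277
D_tc = 1.27 × 48.90 × 76.63 × 0.9277 = 4415 m
D_f = 1.27 × (4415)^1.07 = 10090 m
     = 10.09 km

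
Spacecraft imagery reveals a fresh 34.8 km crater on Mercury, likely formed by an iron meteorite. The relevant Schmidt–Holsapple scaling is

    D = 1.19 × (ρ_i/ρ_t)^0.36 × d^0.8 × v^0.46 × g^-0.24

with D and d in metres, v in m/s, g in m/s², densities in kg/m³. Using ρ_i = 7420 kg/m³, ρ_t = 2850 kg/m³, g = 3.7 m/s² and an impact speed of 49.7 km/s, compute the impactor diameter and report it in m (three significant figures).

Rearranging for d: d = [D / (1.19 · (7420/2850)^0.36 · 49700^0.46 · 3.7^-0.24)]^(1/0.8).
D = 34800 m.
(7420/2850)^0.36 = 1.411
49700^0.46 = 144.7
3.7^-0.24 = 0.7305
Denominator = 1.19 × 1.411 × 144.7 × 0.7305 = 177.5
D / 177.5 = 34800 / 177.5 = 196.1
d = 196.1^(1/0.8) = 196.1^1.25 = 733.8 m

d ≈ 734 m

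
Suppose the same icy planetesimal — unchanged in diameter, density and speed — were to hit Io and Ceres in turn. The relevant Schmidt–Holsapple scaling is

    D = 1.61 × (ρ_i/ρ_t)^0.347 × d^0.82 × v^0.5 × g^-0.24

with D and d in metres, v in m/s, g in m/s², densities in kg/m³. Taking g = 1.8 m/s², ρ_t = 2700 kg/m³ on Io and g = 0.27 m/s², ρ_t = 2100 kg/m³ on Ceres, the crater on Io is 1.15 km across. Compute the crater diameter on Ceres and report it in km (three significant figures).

D ≈ 1.98 km

The impactor-only factors (d, v, ρ_i) cancel in the ratio, leaving D_Ceres/D_Io = (g_Ceres/g_Io)^-0.24 · (ρ_t,Io/ρ_t,Ceres)^0.347.
(0.27/1.8)^-0.24 = 0.1500^-0.24 = 1.577
(2700/2100)^0.347 = 1.286^0.347 = 1.091
Ratio = 1.577 × 1.091 = 1.721
D_Ceres = 1.721 × 1.15 km = 1.98 km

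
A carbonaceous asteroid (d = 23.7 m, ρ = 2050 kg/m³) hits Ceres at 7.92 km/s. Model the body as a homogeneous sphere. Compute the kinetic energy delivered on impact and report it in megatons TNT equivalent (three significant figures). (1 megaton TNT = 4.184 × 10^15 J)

v = 7920 m/s.
Mass m = (π/6) ρ d³ = (π/6) × 2050 × (23.7)³ = 1.429 × 10^7 kg
E = ½ m v² = 0.5 × 1.429 × 10^7 × (7920)² = 4.482 × 10^14 J
   = 4.482 × 10^14 / 4.184×10^15 = 0.1071 Mt

E ≈ 0.107 Mt TNT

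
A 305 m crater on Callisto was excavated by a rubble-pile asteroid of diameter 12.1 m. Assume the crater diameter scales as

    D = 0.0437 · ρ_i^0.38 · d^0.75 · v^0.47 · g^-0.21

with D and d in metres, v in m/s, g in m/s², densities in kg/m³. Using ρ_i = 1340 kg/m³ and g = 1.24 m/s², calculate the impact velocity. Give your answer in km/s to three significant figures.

v ≈ 9.20 km/s

Rearranging for v: v = [D / (0.0437 · 1340^0.38 · 12.1^0.75 · 1.24^-0.21)]^(1/0.47).
1340^0.38 = 15.43
12.1^0.75 = 6.488
1.24^-0.21 = 0.9558
Denominator = 0.0437 × 15.43 × 6.488 × 0.9558 = 4.181
D / 4.181 = 305 / 4.181 = 72.95
v = 72.95^(1/0.47) = 72.95^2.1277 = 9204 m/s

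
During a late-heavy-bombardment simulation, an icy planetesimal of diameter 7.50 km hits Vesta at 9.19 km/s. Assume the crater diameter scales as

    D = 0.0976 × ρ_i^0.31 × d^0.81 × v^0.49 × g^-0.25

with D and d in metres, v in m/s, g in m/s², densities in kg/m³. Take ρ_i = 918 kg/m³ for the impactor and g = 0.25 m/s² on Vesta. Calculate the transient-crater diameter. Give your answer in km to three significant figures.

D ≈ 138 km

In SI units: d = 7500 m, v = 9190 m/s.
ρ_i^0.31 = 918^0.31 = 8.289
d^0.81 = 7500^0.81 = 1377
v^0.49 = 9190^0.49 = 87.50
g^-0.25 = 0.25^-0.25 = 1.414
D = 0.0976 × 8.289 × 1377 × 87.50 × 1.414 = 1.378 × 10^5 m
   = 137.8 km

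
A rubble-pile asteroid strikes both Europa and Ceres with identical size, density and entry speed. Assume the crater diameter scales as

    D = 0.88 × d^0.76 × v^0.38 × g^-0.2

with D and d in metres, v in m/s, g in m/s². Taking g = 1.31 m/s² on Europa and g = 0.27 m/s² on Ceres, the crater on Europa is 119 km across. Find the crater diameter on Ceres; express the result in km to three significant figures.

All impactor-dependent factors cancel in the ratio, leaving D_Ceres/D_Europa = (g_Ceres/g_Europa)^-0.2.
(0.27/1.31)^-0.2 = 0.2061^-0.2 = 1.371
D_Ceres = 1.371 × 119 km = 163 km

D ≈ 163 km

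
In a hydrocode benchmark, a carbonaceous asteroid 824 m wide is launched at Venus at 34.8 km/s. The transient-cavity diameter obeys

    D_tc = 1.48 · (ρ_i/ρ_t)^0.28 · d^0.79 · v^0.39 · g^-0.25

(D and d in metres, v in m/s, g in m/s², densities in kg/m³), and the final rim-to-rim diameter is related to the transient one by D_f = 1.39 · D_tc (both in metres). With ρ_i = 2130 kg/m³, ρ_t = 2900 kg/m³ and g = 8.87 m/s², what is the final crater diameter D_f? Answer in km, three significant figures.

D_f ≈ 13.0 km

v = 34800 m/s.
(ρ_i/ρ_t)^0.28 = (2130/2900)^0.28 = 0.9172
d^0.79 = 824^0.79 = 201.2
v^0.39 = 34800^0.39 = 59.05
g^-0.25 = 8.87^-0.25 = 0.5795
D_tc = 1.48 × 0.9172 × 201.2 × 59.05 × 0.5795 = 9346 m
D_f = 1.39 × 9346 = 12991 m
     = 12.99 km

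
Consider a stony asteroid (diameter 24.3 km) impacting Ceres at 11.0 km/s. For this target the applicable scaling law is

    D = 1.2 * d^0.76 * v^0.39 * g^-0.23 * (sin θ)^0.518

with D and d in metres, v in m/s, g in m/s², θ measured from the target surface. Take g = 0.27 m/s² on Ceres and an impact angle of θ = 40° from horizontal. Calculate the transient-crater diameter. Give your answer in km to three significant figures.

In SI units: d = 24300 m, v = 11000 m/s.
d^0.76 = 24300^0.76 = 2153
v^0.39 = 11000^0.39 = 37.68
g^-0.23 = 0.27^-0.23 = 1.351
(sin 40°)^0.518 = 0.6428^0.518 = 0.7954
D = 1.2 × 2153 × 37.68 × 1.351 × 0.7954 = 1.046 × 10^5 m
   = 104.6 km

D ≈ 105 km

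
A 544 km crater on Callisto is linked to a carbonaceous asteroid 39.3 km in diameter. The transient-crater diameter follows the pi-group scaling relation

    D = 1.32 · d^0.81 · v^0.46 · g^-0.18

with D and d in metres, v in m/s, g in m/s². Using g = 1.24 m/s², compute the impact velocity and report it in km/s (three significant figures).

v ≈ 14.2 km/s

Rearranging for v: v = [D / (1.32 · 39300^0.81 · 1.24^-0.18)]^(1/0.46).
D = 544000 m.
39300^0.81 = 5266
1.24^-0.18 = 0.9620
Denominator = 1.32 × 5266 × 0.9620 = 6687
D / 6687 = 544000 / 6687 = 81.35
v = 81.35^(1/0.46) = 81.35^2.1739 = 14221 m/s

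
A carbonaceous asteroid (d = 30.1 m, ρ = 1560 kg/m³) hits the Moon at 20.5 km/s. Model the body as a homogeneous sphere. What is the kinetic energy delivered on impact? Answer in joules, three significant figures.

E ≈ 4.68 × 10^15 J

v = 20500 m/s.
Mass m = (π/6) ρ d³ = (π/6) × 1560 × (30.1)³ = 2.228 × 10^7 kg
E = ½ m v² = 0.5 × 2.228 × 10^7 × (20500)² = 4.682 × 10^15 J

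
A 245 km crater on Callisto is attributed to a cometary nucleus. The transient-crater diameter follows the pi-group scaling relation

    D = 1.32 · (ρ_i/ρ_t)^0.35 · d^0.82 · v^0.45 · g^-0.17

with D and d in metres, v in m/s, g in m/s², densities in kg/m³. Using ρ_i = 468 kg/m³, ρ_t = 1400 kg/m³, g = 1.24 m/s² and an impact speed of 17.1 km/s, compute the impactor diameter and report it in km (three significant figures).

Rearranging for d: d = [D / (1.32 · (468/1400)^0.35 · 17100^0.45 · 1.24^-0.17)]^(1/0.82).
D = 245000 m.
(468/1400)^0.35 = 0.6815
17100^0.45 = 80.32
1.24^-0.17 = 0.9641
Denominator = 1.32 × 0.6815 × 80.32 × 0.9641 = 69.66
D / 69.66 = 245000 / 69.66 = 3517
d = 3517^(1/0.82) = 3517^1.2195 = 21113 m

d ≈ 21.1 km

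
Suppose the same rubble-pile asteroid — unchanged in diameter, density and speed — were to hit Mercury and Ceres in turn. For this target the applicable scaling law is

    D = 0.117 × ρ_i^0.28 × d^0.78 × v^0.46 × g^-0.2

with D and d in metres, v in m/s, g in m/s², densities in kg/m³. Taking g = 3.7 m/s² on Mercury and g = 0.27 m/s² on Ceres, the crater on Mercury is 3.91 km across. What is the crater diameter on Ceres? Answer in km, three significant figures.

All impactor-dependent factors cancel in the ratio, leaving D_Ceres/D_Mercury = (g_Ceres/g_Mercury)^-0.2.
(0.27/3.7)^-0.2 = 0.07297^-0.2 = 1.688
D_Ceres = 1.688 × 3.91 km = 6.60 km

D ≈ 6.60 km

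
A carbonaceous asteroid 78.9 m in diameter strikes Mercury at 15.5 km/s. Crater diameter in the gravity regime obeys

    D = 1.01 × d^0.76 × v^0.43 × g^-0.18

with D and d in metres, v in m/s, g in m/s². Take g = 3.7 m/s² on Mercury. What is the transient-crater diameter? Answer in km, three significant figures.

In SI units: v = 15500 m/s.
d^0.76 = 78.9^0.76 = 27.66
v^0.43 = 15500^0.43 = 63.36
g^-0.18 = 3.7^-0.18 = 0.7902
D = 1.01 × 27.66 × 63.36 × 0.7902 = 1399 m
   = 1.399 km

D ≈ 1.40 km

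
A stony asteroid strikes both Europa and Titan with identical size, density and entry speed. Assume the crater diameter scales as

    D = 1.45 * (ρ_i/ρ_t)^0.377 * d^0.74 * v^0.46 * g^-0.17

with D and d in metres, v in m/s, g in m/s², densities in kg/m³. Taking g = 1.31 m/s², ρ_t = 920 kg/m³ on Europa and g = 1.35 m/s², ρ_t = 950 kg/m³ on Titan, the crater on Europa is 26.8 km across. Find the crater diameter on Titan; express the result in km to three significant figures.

D ≈ 26.3 km

The impactor-only factors (d, v, ρ_i) cancel in the ratio, leaving D_Titan/D_Europa = (g_Titan/g_Europa)^-0.17 · (ρ_t,Europa/ρ_t,Titan)^0.377.
(1.35/1.31)^-0.17 = 1.031^-0.17 = 0.9948
(920/950)^0.377 = 0.9684^0.377 = 0.9880
Ratio = 0.9948 × 0.9880 = 0.9829
D_Titan = 0.9829 × 26.8 km = 26.3 km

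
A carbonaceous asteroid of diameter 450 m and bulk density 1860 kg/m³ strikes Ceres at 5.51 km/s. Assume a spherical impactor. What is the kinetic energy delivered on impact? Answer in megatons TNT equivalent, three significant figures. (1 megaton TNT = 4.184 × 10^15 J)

v = 5510 m/s.
Mass m = (π/6) ρ d³ = (π/6) × 1860 × (450)³ = 8.875 × 10^10 kg
E = ½ m v² = 0.5 × 8.875 × 10^10 × (5510)² = 1.347 × 10^18 J
   = 1.347 × 10^18 / 4.184×10^15 = 321.9 Mt

E ≈ 322 Mt TNT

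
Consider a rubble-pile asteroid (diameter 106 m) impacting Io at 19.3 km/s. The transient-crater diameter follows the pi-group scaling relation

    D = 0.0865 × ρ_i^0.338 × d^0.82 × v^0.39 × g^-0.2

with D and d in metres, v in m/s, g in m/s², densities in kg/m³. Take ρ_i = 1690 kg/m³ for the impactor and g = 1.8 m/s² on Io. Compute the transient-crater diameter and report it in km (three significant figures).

D ≈ 2.04 km

In SI units: v = 19300 m/s.
ρ_i^0.338 = 1690^0.338 = 12.33
d^0.82 = 106^0.82 = 45.79
v^0.39 = 19300^0.39 = 46.92
g^-0.2 = 1.8^-0.2 = 0.8891
D = 0.0865 × 12.33 × 45.79 × 46.92 × 0.8891 = 2037 m
   = 2.037 km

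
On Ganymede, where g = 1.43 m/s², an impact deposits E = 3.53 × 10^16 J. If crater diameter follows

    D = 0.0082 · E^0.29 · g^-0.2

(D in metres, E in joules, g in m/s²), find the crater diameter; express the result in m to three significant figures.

D ≈ 480 m

E^0.29 = (3.53 × 10^16)^0.29 = 6.293 × 10^4
g^-0.2 = 1.43^-0.2 = 0.9310
D = 0.0082 × 6.293 × 10^4 × 0.9310 = 480.4 m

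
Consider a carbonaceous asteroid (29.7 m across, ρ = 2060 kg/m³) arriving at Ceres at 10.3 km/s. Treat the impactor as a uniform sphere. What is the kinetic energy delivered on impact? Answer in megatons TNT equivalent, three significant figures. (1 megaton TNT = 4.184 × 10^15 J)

v = 10300 m/s.
Mass m = (π/6) ρ d³ = (π/6) × 2060 × (29.7)³ = 2.826 × 10^7 kg
E = ½ m v² = 0.5 × 2.826 × 10^7 × (10300)² = 1.499 × 10^15 J
   = 1.499 × 10^15 / 4.184×10^15 = 0.3583 Mt

E ≈ 0.358 Mt TNT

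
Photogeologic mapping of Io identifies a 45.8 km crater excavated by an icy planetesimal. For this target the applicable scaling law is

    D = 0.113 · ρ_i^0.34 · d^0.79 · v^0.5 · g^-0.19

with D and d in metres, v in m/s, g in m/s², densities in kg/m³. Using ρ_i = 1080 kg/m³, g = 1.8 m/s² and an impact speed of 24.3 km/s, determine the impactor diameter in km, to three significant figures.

d ≈ 1.20 km

Rearranging for d: d = [D / (0.113 · 1080^0.34 · 24300^0.5 · 1.8^-0.19)]^(1/0.79).
D = 45800 m.
1080^0.34 = 10.75
24300^0.5 = 155.9
1.8^-0.19 = 0.8943
Denominator = 0.113 × 10.75 × 155.9 × 0.8943 = 169.4
D / 169.4 = 45800 / 169.4 = 270.4
d = 270.4^(1/0.79) = 270.4^1.2658 = 1198 m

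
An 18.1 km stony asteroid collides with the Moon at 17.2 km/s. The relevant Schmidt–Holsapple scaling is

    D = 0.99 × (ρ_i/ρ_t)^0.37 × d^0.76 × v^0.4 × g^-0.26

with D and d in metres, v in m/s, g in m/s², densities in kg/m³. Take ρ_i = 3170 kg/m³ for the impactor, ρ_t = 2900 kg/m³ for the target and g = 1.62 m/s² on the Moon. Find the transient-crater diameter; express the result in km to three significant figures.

D ≈ 76.8 km

In SI units: d = 18100 m, v = 17200 m/s.
(ρ_i/ρ_t)^0.37 = (3170/2900)^0.37 = 1.033
d^0.76 = 18100^0.76 = 1721
v^0.4 = 17200^0.4 = 49.46
g^-0.26 = 1.62^-0.26 = 0.8821
D = 0.99 × 1.033 × 1721 × 49.46 × 0.8821 = 76787 m
   = 76.79 km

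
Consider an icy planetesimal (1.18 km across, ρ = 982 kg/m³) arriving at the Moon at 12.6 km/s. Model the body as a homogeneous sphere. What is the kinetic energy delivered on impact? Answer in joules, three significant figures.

d = 1180 m; v = 12600 m/s.
Mass m = (π/6) ρ d³ = (π/6) × 982 × (1180)³ = 8.448 × 10^11 kg
E = ½ m v² = 0.5 × 8.448 × 10^11 × (12600)² = 6.706 × 10^19 J

E ≈ 6.71 × 10^19 J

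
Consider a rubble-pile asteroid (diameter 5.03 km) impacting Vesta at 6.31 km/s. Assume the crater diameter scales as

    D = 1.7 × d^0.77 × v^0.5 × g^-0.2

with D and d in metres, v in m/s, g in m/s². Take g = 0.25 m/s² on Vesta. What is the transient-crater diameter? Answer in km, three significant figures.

D ≈ 126 km

In SI units: d = 5030 m, v = 6310 m/s.
d^0.77 = 5030^0.77 = 708.3
v^0.5 = 6310^0.5 = 79.44
g^-0.2 = 0.25^-0.2 = 1.320
D = 1.7 × 708.3 × 79.44 × 1.320 = 1.263 × 10^5 m
   = 126.3 km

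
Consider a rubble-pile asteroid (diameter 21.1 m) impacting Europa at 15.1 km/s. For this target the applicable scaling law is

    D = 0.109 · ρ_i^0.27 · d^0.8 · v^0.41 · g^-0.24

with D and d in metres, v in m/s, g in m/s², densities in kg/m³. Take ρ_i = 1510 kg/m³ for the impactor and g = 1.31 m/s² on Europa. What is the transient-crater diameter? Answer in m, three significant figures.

In SI units: v = 15100 m/s.
ρ_i^0.27 = 1510^0.27 = 7.216
d^0.8 = 21.1^0.8 = 11.47
v^0.41 = 15100^0.41 = 51.69
g^-0.24 = 1.31^-0.24 = 0.9372
D = 0.109 × 7.216 × 11.47 × 51.69 × 0.9372 = 437.0 m

D ≈ 437 m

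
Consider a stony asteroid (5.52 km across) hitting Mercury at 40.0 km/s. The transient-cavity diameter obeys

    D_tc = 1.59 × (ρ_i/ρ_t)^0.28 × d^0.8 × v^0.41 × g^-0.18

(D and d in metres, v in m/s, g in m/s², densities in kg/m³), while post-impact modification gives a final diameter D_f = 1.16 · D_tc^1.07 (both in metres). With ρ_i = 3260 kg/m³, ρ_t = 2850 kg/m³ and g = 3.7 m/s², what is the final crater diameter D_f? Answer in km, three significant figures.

D_f ≈ 257 km

In SI: d = 5520 m, v = 40000 m/s.
(ρ_i/ρ_t)^0.28 = (3260/2850)^0.28 = 1.038
d^0.8 = 5520^0.8 = 985.3
v^0.41 = 40000^0.41 = 77.06
g^-0.18 = 3.7^-0.18 = 0.7902
D_tc = 1.59 × 1.038 × 985.3 × 77.06 × 0.7902 = 99020 m
D_f = 1.16 × (99020)^1.07 = 2.570 × 10^5 m
     = 257.0 km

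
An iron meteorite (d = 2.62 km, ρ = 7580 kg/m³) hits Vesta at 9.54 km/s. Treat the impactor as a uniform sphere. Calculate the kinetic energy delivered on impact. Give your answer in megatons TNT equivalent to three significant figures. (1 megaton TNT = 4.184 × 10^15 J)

E ≈ 7.76 × 10^5 Mt TNT

d = 2620 m; v = 9540 m/s.
Mass m = (π/6) ρ d³ = (π/6) × 7580 × (2620)³ = 7.138 × 10^13 kg
E = ½ m v² = 0.5 × 7.138 × 10^13 × (9540)² = 3.248 × 10^21 J
   = 3.248 × 10^21 / 4.184×10^15 = 7.763 × 10^5 Mt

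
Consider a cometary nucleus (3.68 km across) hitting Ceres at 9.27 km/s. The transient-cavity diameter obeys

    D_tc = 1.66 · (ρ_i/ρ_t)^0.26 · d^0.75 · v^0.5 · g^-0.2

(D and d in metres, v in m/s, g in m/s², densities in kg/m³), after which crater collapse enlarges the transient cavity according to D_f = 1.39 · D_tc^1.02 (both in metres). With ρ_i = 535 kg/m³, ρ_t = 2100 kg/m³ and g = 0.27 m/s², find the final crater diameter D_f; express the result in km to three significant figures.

D_f ≈ 119 km

In SI: d = 3680 m, v = 9270 m/s.
(ρ_i/ρ_t)^0.26 = (535/2100)^0.26 = 0.7008
d^0.75 = 3680^0.75 = 472.5
v^0.5 = 9270^0.5 = 96.28
g^-0.2 = 0.27^-0.2 = 1.299
D_tc = 1.66 × 0.7008 × 472.5 × 96.28 × 1.299 = 68750 m
D_f = 1.39 × (68750)^1.02 = 1.194 × 10^5 m
     = 119.4 km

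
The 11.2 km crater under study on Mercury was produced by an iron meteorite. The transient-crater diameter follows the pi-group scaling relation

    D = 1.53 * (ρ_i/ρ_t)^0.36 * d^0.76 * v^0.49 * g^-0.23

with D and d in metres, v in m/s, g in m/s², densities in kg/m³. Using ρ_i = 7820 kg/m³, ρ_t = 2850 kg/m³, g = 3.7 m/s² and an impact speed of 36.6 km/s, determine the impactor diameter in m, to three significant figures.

Rearranging for d: d = [D / (1.53 · (7820/2850)^0.36 · 36600^0.49 · 3.7^-0.23)]^(1/0.76).
D = 11200 m.
(7820/2850)^0.36 = 1.438
36600^0.49 = 172.2
3.7^-0.23 = 0.7401
Denominator = 1.53 × 1.438 × 172.2 × 0.7401 = 280.4
D / 280.4 = 11200 / 280.4 = 39.94
d = 39.94^(1/0.76) = 39.94^1.3158 = 128.0 m

d ≈ 128 m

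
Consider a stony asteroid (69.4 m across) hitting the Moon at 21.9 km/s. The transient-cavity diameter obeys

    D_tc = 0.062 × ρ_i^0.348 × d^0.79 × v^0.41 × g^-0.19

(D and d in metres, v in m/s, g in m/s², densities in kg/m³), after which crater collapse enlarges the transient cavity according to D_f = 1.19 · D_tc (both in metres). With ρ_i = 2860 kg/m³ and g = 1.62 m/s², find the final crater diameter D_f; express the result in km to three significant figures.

D_f ≈ 1.84 km

v = 21900 m/s.
ρ_i^0.348 = 2860^0.348 = 15.95
d^0.79 = 69.4^0.79 = 28.49
v^0.41 = 21900^0.41 = 60.20
g^-0.19 = 1.62^-0.19 = 0.9124
D_tc = 0.062 × 15.95 × 28.49 × 60.20 × 0.9124 = 1547 m
D_f = 1.19 × 1547 = 1841 m
     = 1.841 km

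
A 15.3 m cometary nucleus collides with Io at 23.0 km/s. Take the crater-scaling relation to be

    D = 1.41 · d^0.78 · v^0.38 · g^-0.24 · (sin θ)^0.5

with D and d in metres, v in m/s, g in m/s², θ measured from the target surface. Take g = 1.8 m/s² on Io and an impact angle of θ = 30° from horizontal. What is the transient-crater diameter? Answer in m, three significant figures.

D ≈ 330 m

In SI units: v = 23000 m/s.
d^0.78 = 15.3^0.78 = 8.396
v^0.38 = 23000^0.38 = 45.44
g^-0.24 = 1.8^-0.24 = 0.8684
(sin 30°)^0.5 = 0.5000^0.5 = 0.7071
D = 1.41 × 8.396 × 45.44 × 0.8684 × 0.7071 = 330.3 m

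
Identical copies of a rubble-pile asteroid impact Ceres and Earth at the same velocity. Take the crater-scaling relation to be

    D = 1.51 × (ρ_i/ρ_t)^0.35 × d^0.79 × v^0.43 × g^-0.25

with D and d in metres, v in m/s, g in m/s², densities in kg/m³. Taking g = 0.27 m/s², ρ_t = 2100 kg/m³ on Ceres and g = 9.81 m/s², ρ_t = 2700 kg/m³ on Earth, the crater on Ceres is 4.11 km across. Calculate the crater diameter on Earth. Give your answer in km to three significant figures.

The impactor-only factors (d, v, ρ_i) cancel in the ratio, leaving D_Earth/D_Ceres = (g_Earth/g_Ceres)^-0.25 · (ρ_t,Ceres/ρ_t,Earth)^0.35.
(9.81/0.27)^-0.25 = 36.33^-0.25 = 0.4073
(2100/2700)^0.35 = 0.7778^0.35 = 0.9158
Ratio = 0.4073 × 0.9158 = 0.3730
D_Earth = 0.3730 × 4.11 km = 1.53 km

D ≈ 1.53 km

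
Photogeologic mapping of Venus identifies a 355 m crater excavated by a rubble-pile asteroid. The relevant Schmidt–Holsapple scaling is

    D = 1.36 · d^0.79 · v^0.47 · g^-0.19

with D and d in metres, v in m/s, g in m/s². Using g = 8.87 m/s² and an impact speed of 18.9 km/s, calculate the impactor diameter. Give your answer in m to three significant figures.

d ≈ 5.53 m

Rearranging for d: d = [D / (1.36 · 18900^0.47 · 8.87^-0.19)]^(1/0.79).
18900^0.47 = 102.3
8.87^-0.19 = 0.6605
Denominator = 1.36 × 102.3 × 0.6605 = 91.89
D / 91.89 = 355 / 91.89 = 3.863
d = 3.863^(1/0.79) = 3.863^1.2658 = 5.533 m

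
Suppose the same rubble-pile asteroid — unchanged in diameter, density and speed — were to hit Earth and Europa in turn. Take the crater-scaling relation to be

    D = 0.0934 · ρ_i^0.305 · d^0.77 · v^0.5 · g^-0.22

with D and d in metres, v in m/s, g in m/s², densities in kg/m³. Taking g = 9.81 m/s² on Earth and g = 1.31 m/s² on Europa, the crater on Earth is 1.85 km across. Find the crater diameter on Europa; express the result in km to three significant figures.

All impactor-dependent factors cancel in the ratio, leaving D_Europa/D_Earth = (g_Europa/g_Earth)^-0.22.
(1.31/9.81)^-0.22 = 0.1335^-0.22 = 1.557
D_Europa = 1.557 × 1.85 km = 2.88 km

D ≈ 2.88 km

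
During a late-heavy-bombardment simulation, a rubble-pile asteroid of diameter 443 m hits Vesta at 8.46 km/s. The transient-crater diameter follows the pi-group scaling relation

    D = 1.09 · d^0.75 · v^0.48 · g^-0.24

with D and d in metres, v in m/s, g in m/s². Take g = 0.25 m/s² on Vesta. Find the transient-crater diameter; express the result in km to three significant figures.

D ≈ 11.3 km

In SI units: v = 8460 m/s.
d^0.75 = 443^0.75 = 96.56
v^0.48 = 8460^0.48 = 76.76
g^-0.24 = 0.25^-0.24 = 1.395
D = 1.09 × 96.56 × 76.76 × 1.395 = 11270 m
   = 11.27 km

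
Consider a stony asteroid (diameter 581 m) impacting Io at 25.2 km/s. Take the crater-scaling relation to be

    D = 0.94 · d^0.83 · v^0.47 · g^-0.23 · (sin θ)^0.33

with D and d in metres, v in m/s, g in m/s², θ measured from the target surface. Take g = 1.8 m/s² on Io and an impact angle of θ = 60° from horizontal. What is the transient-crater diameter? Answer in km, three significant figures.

In SI units: v = 25200 m/s.
d^0.83 = 581^0.83 = 196.9
v^0.47 = 25200^0.47 = 117.1
g^-0.23 = 1.8^-0.23 = 0.8735
(sin 60°)^0.33 = 0.8660^0.33 = 0.9536
D = 0.94 × 196.9 × 117.1 × 0.8735 × 0.9536 = 18053 m
   = 18.05 km

D ≈ 18.1 km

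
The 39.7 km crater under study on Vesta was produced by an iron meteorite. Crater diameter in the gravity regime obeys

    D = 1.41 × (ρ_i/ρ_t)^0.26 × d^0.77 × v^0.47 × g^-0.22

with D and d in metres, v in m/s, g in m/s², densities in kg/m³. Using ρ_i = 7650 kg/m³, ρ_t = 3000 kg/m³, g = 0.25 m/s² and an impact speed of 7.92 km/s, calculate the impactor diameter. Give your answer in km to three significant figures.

Rearranging for d: d = [D / (1.41 · (7650/3000)^0.26 · 7920^0.47 · 0.25^-0.22)]^(1/0.77).
D = 39700 m.
(7650/3000)^0.26 = 1.276
7920^0.47 = 67.98
0.25^-0.22 = 1.357
Denominator = 1.41 × 1.276 × 67.98 × 1.357 = 166.0
D / 166.0 = 39700 / 166.0 = 239.2
d = 239.2^(1/0.77) = 239.2^1.2987 = 1228 m

d ≈ 1.23 km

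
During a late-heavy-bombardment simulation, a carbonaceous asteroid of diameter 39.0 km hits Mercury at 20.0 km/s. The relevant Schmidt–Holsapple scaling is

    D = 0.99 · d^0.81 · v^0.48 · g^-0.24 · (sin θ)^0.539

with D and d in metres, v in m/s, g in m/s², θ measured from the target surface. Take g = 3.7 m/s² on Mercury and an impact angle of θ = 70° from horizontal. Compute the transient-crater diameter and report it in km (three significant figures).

In SI units: d = 39000 m, v = 20000 m/s.
d^0.81 = 39000^0.81 = 5233
v^0.48 = 20000^0.48 = 116.0
g^-0.24 = 3.7^-0.24 = 0.7305
(sin 70°)^0.539 = 0.9397^0.539 = 0.9670
D = 0.99 × 5233 × 116.0 × 0.7305 × 0.9670 = 4.245 × 10^5 m
   = 424.5 km

D ≈ 425 km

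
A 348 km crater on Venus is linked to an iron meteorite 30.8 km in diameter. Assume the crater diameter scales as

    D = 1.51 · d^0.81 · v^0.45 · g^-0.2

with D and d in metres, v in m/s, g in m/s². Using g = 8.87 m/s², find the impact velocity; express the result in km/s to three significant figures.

Rearranging for v: v = [D / (1.51 · 30800^0.81 · 8.87^-0.2)]^(1/0.45).
D = 348000 m.
30800^0.81 = 4322
8.87^-0.2 = 0.6463
Denominator = 1.51 × 4322 × 0.6463 = 4218
D / 4218 = 348000 / 4218 = 82.50
v = 82.50^(1/0.45) = 82.50^2.2222 = 18144 m/s

v ≈ 18.1 km/s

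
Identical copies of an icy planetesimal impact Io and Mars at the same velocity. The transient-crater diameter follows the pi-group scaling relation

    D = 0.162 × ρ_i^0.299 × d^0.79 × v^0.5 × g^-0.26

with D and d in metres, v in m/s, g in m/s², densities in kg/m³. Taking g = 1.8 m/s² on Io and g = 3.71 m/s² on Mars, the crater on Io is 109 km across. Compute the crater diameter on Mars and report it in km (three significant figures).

D ≈ 90.3 km

All impactor-dependent factors cancel in the ratio, leaving D_Mars/D_Io = (g_Mars/g_Io)^-0.26.
(3.71/1.8)^-0.26 = 2.061^-0.26 = 0.8286
D_Mars = 0.8286 × 109 km = 90.3 km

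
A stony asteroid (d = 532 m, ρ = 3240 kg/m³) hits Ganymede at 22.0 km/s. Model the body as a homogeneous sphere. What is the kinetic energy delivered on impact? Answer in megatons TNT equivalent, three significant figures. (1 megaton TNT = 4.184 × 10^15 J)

v = 22000 m/s.
Mass m = (π/6) ρ d³ = (π/6) × 3240 × (532)³ = 2.554 × 10^11 kg
E = ½ m v² = 0.5 × 2.554 × 10^11 × (22000)² = 6.181 × 10^19 J
   = 6.181 × 10^19 / 4.184×10^15 = 14773 Mt

E ≈ 14800 Mt TNT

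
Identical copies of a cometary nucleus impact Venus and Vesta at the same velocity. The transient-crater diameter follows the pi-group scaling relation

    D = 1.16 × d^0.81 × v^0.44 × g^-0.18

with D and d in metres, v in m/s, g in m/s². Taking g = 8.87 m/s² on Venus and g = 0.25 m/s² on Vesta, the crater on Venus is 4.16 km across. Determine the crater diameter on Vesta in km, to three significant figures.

All impactor-dependent factors cancel in the ratio, leaving D_Vesta/D_Venus = (g_Vesta/g_Venus)^-0.18.
(0.25/8.87)^-0.18 = 0.02818^-0.18 = 1.901
D_Vesta = 1.901 × 4.16 km = 7.91 km

D ≈ 7.91 km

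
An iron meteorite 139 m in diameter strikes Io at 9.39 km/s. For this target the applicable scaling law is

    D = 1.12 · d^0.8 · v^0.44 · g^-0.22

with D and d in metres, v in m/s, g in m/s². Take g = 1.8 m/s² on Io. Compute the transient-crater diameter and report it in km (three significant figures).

In SI units: v = 9390 m/s.
d^0.8 = 139^0.8 = 51.81
v^0.44 = 9390^0.44 = 55.97
g^-0.22 = 1.8^-0.22 = 0.8787
D = 1.12 × 51.81 × 55.97 × 0.8787 = 2854 m
   = 2.854 km

D ≈ 2.85 km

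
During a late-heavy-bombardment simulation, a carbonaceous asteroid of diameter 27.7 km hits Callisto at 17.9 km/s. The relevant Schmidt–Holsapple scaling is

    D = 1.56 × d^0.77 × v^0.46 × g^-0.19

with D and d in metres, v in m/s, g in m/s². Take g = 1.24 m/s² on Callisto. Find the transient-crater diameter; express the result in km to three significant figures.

In SI units: d = 27700 m, v = 17900 m/s.
d^0.77 = 27700^0.77 = 2635
v^0.46 = 17900^0.46 = 90.43
g^-0.19 = 1.24^-0.19 = 0.9600
D = 1.56 × 2635 × 90.43 × 0.9600 = 3.569 × 10^5 m
   = 356.9 km

D ≈ 357 km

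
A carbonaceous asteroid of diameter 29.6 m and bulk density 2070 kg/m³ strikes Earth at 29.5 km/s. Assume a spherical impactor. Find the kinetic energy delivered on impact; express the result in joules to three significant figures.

E ≈ 1.22 × 10^16 J

v = 29500 m/s.
Mass m = (π/6) ρ d³ = (π/6) × 2070 × (29.6)³ = 2.811 × 10^7 kg
E = ½ m v² = 0.5 × 2.811 × 10^7 × (29500)² = 1.223 × 10^16 J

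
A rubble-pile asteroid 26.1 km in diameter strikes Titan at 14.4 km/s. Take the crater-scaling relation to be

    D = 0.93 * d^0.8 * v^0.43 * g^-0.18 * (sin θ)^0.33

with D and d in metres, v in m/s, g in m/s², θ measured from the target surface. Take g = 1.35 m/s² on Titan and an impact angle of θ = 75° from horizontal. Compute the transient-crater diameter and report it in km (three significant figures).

D ≈ 183 km

In SI units: d = 26100 m, v = 14400 m/s.
d^0.8 = 26100^0.8 = 3414
v^0.43 = 14400^0.43 = 61.39
g^-0.18 = 1.35^-0.18 = 0.9474
(sin 75°)^0.33 = 0.9659^0.33 = 0.9886
D = 0.93 × 3414 × 61.39 × 0.9474 × 0.9886 = 1.826 × 10^5 m
   = 182.6 km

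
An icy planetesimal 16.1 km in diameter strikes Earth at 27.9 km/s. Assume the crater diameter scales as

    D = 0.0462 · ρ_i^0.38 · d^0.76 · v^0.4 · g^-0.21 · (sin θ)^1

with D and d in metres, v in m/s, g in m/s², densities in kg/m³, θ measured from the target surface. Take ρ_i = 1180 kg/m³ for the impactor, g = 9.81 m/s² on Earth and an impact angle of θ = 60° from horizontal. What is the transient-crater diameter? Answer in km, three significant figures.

In SI units: d = 16100 m, v = 27900 m/s.
ρ_i^0.38 = 1180^0.38 = 14.70
d^0.76 = 16100^0.76 = 1575
v^0.4 = 27900^0.4 = 60.01
g^-0.21 = 9.81^-0.21 = 0.6191
(sin 60°)^1 = 0.8660^1 = 0.8660
D = 0.0462 × 14.70 × 1575 × 60.01 × 0.6191 × 0.8660 = 34415 m
   = 34.41 km

D ≈ 34.4 km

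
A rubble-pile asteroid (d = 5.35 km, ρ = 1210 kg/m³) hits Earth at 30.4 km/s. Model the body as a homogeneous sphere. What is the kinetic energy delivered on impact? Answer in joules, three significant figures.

d = 5350 m; v = 30400 m/s.
Mass m = (π/6) ρ d³ = (π/6) × 1210 × (5350)³ = 9.702 × 10^13 kg
E = ½ m v² = 0.5 × 9.702 × 10^13 × (30400)² = 4.483 × 10^22 J

E ≈ 4.48 × 10^22 J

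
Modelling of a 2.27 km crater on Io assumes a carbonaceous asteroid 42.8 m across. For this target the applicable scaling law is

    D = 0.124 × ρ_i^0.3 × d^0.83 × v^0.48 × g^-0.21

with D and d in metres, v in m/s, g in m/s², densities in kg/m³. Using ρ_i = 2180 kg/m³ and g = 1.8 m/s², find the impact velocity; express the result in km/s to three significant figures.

Rearranging for v: v = [D / (0.124 · 2180^0.3 · 42.8^0.83 · 1.8^-0.21)]^(1/0.48).
D = 2270 m.
2180^0.3 = 10.04
42.8^0.83 = 22.60
1.8^-0.21 = 0.8839
Denominator = 0.124 × 10.04 × 22.60 × 0.8839 = 24.87
D / 24.87 = 2270 / 24.87 = 91.27
v = 91.27^(1/0.48) = 91.27^2.0833 = 12133 m/s

v ≈ 12.1 km/s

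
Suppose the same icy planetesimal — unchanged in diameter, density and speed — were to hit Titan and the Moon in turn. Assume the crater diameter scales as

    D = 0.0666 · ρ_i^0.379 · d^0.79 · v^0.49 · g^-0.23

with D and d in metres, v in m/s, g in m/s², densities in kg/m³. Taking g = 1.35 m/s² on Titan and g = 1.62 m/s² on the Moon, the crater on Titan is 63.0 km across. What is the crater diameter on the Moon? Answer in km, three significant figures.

D ≈ 60.4 km

All impactor-dependent factors cancel in the ratio, leaving D_Moon/D_Titan = (g_Moon/g_Titan)^-0.23.
(1.62/1.35)^-0.23 = 1.200^-0.23 = 0.9589
D_Moon = 0.9589 × 63.0 km = 60.4 km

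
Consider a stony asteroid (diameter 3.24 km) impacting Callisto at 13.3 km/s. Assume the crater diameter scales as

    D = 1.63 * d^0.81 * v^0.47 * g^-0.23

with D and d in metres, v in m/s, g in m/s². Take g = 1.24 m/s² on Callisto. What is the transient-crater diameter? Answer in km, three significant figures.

In SI units: d = 3240 m, v = 13300 m/s.
d^0.81 = 3240^0.81 = 697.5
v^0.47 = 13300^0.47 = 86.74
g^-0.23 = 1.24^-0.23 = 0.9517
D = 1.63 × 697.5 × 86.74 × 0.9517 = 93854 m
   = 93.85 km

D ≈ 93.9 km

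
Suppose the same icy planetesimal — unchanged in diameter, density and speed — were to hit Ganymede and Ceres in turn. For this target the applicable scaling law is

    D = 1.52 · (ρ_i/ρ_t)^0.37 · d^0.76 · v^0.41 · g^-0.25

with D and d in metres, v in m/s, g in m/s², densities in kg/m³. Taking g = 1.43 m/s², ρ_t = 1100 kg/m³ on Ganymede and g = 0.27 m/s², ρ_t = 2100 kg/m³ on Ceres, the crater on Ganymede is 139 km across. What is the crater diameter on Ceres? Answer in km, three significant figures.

D ≈ 166 km

The impactor-only factors (d, v, ρ_i) cancel in the ratio, leaving D_Ceres/D_Ganymede = (g_Ceres/g_Ganymede)^-0.25 · (ρ_t,Ganymede/ρ_t,Ceres)^0.37.
(0.27/1.43)^-0.25 = 0.1888^-0.25 = 1.517
(1100/2100)^0.37 = 0.5238^0.37 = 0.7872
Ratio = 1.517 × 0.7872 = 1.194
D_Ceres = 1.194 × 139 km = 166 km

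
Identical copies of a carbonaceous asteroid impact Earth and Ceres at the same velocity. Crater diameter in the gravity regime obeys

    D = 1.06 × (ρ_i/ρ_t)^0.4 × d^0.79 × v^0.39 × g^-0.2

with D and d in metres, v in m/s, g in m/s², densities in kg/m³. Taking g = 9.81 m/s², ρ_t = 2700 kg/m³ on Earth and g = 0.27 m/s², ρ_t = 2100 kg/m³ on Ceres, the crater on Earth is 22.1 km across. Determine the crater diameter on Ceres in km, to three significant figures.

D ≈ 50.1 km

The impactor-only factors (d, v, ρ_i) cancel in the ratio, leaving D_Ceres/D_Earth = (g_Ceres/g_Earth)^-0.2 · (ρ_t,Earth/ρ_t,Ceres)^0.4.
(0.27/9.81)^-0.2 = 0.02752^-0.2 = 2.051
(2700/2100)^0.4 = 1.286^0.4 = 1.106
Ratio = 2.051 × 1.106 = 2.268
D_Ceres = 2.268 × 22.1 km = 50.1 km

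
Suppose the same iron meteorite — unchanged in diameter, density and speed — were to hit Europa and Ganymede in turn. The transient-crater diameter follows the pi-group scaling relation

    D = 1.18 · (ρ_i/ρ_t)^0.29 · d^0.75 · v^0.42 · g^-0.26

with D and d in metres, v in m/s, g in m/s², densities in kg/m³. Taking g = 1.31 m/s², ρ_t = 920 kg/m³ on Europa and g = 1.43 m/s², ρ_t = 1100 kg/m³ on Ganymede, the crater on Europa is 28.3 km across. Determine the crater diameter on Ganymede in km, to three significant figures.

The impactor-only factors (d, v, ρ_i) cancel in the ratio, leaving D_Ganymede/D_Europa = (g_Ganymede/g_Europa)^-0.26 · (ρ_t,Europa/ρ_t,Ganymede)^0.29.
(1.43/1.31)^-0.26 = 1.092^-0.26 = 0.9774
(920/1100)^0.29 = 0.8364^0.29 = 0.9495
Ratio = 0.9774 × 0.9495 = 0.9280
D_Ganymede = 0.9280 × 28.3 km = 26.3 km

D ≈ 26.3 km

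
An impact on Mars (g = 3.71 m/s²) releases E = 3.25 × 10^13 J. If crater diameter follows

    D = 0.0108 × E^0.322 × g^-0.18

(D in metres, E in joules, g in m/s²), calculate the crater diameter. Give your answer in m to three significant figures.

E^0.322 = (3.25 × 10^13)^0.322 = 2.243 × 10^4
g^-0.18 = 3.71^-0.18 = 0.7898
D = 0.0108 × 2.243 × 10^4 × 0.7898 = 191.3 m

D ≈ 191 m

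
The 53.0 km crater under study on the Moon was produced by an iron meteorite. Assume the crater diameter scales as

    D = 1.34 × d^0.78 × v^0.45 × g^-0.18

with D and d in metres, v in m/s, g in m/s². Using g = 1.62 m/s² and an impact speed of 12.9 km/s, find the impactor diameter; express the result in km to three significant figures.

d ≈ 3.72 km

Rearranging for d: d = [D / (1.34 · 12900^0.45 · 1.62^-0.18)]^(1/0.78).
D = 53000 m.
12900^0.45 = 70.76
1.62^-0.18 = 0.9168
Denominator = 1.34 × 70.76 × 0.9168 = 86.93
D / 86.93 = 53000 / 86.93 = 609.7
d = 609.7^(1/0.78) = 609.7^1.2821 = 3722 m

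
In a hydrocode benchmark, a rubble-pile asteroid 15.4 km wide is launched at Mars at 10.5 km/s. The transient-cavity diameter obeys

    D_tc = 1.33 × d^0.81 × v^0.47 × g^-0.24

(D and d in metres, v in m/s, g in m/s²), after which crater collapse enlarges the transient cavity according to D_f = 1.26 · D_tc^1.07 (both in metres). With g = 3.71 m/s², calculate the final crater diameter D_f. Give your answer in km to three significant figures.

In SI: d = 15400 m, v = 10500 m/s.
d^0.81 = 15400^0.81 = 2465
v^0.47 = 10500^0.47 = 77.62
g^-0.24 = 3.71^-0.24 = 0.7300
D_tc = 1.33 × 2465 × 77.62 × 0.7300 = 1.858 × 10^5 m
D_f = 1.26 × (1.858 × 10^5)^1.07 = 5.473 × 10^5 m
     = 547.3 km

D_f ≈ 547 km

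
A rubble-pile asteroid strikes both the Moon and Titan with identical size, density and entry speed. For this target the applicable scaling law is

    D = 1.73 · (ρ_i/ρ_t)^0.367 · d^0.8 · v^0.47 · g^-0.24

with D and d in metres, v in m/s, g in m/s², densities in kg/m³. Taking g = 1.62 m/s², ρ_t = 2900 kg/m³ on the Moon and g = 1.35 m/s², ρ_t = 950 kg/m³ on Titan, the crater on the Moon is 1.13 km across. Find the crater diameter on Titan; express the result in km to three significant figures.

The impactor-only factors (d, v, ρ_i) cancel in the ratio, leaving D_Titan/D_Moon = (g_Titan/g_Moon)^-0.24 · (ρ_t,Moon/ρ_t,Titan)^0.367.
(1.35/1.62)^-0.24 = 0.8333^-0.24 = 1.045
(2900/950)^0.367 = 3.053^0.367 = 1.506
Ratio = 1.045 × 1.506 = 1.574
D_Titan = 1.574 × 1.13 km = 1.78 km

D ≈ 1.78 km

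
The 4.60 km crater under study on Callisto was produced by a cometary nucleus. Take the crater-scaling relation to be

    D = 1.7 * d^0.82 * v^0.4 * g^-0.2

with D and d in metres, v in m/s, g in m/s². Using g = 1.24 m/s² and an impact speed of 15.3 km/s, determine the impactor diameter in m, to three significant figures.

Rearranging for d: d = [D / (1.7 · 15300^0.4 · 1.24^-0.2)]^(1/0.82).
D = 4600 m.
15300^0.4 = 47.19
1.24^-0.2 = 0.9579
Denominator = 1.7 × 47.19 × 0.9579 = 76.85
D / 76.85 = 4600 / 76.85 = 59.86
d = 59.86^(1/0.82) = 59.86^1.2195 = 147.0 m

d ≈ 147 m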